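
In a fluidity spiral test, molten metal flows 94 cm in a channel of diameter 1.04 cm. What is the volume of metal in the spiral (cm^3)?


Formula: V = pi * (d/2)^2 * L  (cylinder volume)
Radius = 1.04/2 = 0.52 cm
V = pi * 0.52^2 * 94 = 79.8517 cm^3

79.8517 cm^3


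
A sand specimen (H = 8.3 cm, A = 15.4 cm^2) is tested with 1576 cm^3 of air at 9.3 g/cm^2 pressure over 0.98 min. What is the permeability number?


Formula: Permeability Number P = (V * H) / (p * A * t)
Numerator: V * H = 1576 * 8.3 = 13080.8
Denominator: p * A * t = 9.3 * 15.4 * 0.98 = 140.3556
P = 13080.8 / 140.3556 = 93.1976

Final answer: 93.1976


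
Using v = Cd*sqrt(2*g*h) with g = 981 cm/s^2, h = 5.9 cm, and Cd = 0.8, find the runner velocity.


Formula: v = Cd * sqrt(2 * g * h)  (Torricelli with discharge coefficient)
2*g*h = 2 * 981 * 5.9 = 11575.8 cm^2/s^2
sqrt(11575.8) = 107.59089 cm/s
v = 0.8 * 107.59089 = 86.0727 cm/s

86.0727 cm/s


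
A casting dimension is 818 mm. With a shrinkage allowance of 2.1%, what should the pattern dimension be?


Formula: L_pattern = L_casting * (1 + shrinkage_rate/100)
Shrinkage factor = 1 + 2.1/100 = 1.021
L_pattern = 818 mm * 1.021 = 835.1780 mm

835.1780 mm


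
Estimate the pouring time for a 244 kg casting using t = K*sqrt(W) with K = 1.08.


Formula: t = K * sqrt(W)
sqrt(W) = sqrt(244) = 15.62050
t = 1.08 * 15.62050 = 16.8701 s

Answer: 16.8701 s


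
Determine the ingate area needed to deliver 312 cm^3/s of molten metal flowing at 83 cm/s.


Formula: A_ingate = Q / v  (continuity equation)
A = 312 cm^3/s / 83 cm/s = 3.7590 cm^2


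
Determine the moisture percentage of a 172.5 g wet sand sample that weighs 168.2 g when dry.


Formula: MC = (W_wet - W_dry) / W_wet * 100
Water mass = 172.5 - 168.2 = 4.3 g
MC = 4.3 / 172.5 * 100 = 2.4928%


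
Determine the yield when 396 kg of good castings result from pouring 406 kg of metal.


Formula: Casting Yield = (W_good / W_total) * 100
Yield = (396 kg / 406 kg) * 100 = 97.5369%

Final answer: 97.5369%


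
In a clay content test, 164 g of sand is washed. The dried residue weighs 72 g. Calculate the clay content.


Formula: Clay% = (W_total - W_washed) / W_total * 100
Clay mass = 164 - 72 = 92 g
Clay% = 92 / 164 * 100 = 56.0976%

Final answer: 56.0976%


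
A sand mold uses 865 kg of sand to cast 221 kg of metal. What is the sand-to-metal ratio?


Formula: Sand-to-Metal Ratio = W_sand / W_metal
Ratio = 865 kg / 221 kg = 3.9140

3.9140


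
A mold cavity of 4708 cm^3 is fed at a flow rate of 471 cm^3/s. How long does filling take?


Formula: t_fill = V_mold / Q_flow
t = 4708 cm^3 / 471 cm^3/s = 9.9958 s

Answer: 9.9958 s


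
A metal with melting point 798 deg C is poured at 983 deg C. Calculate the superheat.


Formula: Superheat = T_pour - T_melt
Superheat = 983 - 798 = 185 deg C

185 deg C


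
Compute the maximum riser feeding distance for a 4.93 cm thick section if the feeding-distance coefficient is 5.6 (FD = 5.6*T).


Formula: FD = 5.6 * T  (riser feeding-distance rule)
FD = 5.6 * 4.93 cm = 27.6080 cm

Final answer: 27.6080 cm


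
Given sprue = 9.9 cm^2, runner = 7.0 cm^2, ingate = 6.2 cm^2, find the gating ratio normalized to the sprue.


Sprue:Runner:Ingate = 1 : 7.0/9.9 : 6.2/9.9 = 1:0.71:0.63

Answer: 1:0.71:0.63


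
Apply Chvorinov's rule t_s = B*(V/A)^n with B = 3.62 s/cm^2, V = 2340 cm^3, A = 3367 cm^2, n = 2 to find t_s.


Formula: t_s = B * (V/A)^n  (Chvorinov's rule, n=2)
Modulus M = V/A = 2340/3367 = 0.694981 cm
M^2 = 0.694981^2 = 0.482999 cm^2
t_s = 3.62 * 0.482999 = 1.7485 s

Final answer: 1.7485 s


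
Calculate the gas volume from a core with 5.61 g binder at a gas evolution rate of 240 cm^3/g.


Formula: V_gas = W_binder * gas_evolution_rate
V = 5.61 g * 240 cm^3/g = 1346.4000 cm^3

1346.4000 cm^3


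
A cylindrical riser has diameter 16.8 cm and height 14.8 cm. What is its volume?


Formula: V = pi * (D/2)^2 * H  (cylinder volume)
Radius = D/2 = 16.8/2 = 8.4 cm
V = pi * 8.4^2 * 14.8 = 3280.7275 cm^3

Answer: 3280.7275 cm^3


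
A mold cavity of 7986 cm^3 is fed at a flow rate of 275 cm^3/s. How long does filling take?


Formula: t_fill = V_mold / Q_flow
t = 7986 cm^3 / 275 cm^3/s = 29.0400 s

29.0400 s


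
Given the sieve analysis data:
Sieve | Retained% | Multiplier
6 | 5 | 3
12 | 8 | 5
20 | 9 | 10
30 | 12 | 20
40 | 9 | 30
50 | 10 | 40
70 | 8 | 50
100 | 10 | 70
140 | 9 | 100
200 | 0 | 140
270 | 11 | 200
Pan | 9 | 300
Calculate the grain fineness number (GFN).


Formula: GFN = sum(pct * multiplier) / sum(pct)
sum(pct * multiplier) = 7955
sum(pct) = 100
GFN = 7955 / 100 = 79.55

79.55


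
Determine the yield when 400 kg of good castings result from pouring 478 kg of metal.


Formula: Casting Yield = (W_good / W_total) * 100
Yield = (400 kg / 478 kg) * 100 = 83.6820%

Answer: 83.6820%


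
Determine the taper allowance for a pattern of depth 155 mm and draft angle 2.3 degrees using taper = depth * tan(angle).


Formula: taper = depth * tan(draft_angle)
tan(2.3 deg) = 0.0401641
taper = 155 mm * 0.0401641 = 6.2254 mm

Final answer: 6.2254 mm


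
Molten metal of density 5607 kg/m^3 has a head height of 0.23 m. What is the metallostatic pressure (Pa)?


Formula: P = rho * g * h
rho * g = 5607 * 9.81 = 55004.67 N/m^3
P = 55004.67 * 0.23 = 12651.0741 Pa

Final answer: 12651.0741 Pa


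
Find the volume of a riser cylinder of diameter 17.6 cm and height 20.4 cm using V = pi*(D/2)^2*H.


Formula: V = pi * (D/2)^2 * H  (cylinder volume)
Radius = D/2 = 17.6/2 = 8.8 cm
V = pi * 8.8^2 * 20.4 = 4963.0127 cm^3

4963.0127 cm^3


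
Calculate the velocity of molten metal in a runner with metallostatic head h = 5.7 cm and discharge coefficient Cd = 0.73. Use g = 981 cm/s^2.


Formula: v = Cd * sqrt(2 * g * h)  (Torricelli with discharge coefficient)
2*g*h = 2 * 981 * 5.7 = 11183.4 cm^2/s^2
sqrt(11183.4) = 105.75160 cm/s
v = 0.73 * 105.75160 = 77.1987 cm/s

Answer: 77.1987 cm/s


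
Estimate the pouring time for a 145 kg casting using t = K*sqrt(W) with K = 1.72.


Formula: t = K * sqrt(W)
sqrt(W) = sqrt(145) = 12.04159
t = 1.72 * 12.04159 = 20.7115 s

20.7115 s


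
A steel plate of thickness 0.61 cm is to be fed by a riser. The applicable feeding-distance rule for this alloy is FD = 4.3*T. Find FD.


Formula: FD = 4.3 * T  (riser feeding-distance rule)
FD = 4.3 * 0.61 cm = 2.6230 cm

2.6230 cm


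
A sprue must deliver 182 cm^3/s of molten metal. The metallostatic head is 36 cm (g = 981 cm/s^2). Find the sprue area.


Formula: v = sqrt(2*g*h), A = Q/v
Velocity: v = sqrt(2 * 981 * 36) = sqrt(70632) = 265.7668 cm/s
Sprue area: A = Q / v = 182 / 265.7668 = 0.6848 cm^2

Answer: 0.6848 cm^2


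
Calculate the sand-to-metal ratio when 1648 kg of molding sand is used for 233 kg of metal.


Formula: Sand-to-Metal Ratio = W_sand / W_metal
Ratio = 1648 kg / 233 kg = 7.0730

Answer: 7.0730


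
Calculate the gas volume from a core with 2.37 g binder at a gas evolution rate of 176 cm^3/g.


Formula: V_gas = W_binder * gas_evolution_rate
V = 2.37 g * 176 cm^3/g = 417.1200 cm^3

Answer: 417.1200 cm^3


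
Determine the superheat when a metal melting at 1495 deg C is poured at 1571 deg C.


Formula: Superheat = T_pour - T_melt
Superheat = 1571 - 1495 = 76 deg C


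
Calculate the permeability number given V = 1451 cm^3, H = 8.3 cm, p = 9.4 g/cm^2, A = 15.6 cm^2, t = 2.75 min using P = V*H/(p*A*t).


Formula: Permeability Number P = (V * H) / (p * A * t)
Numerator: V * H = 1451 * 8.3 = 12043.3
Denominator: p * A * t = 9.4 * 15.6 * 2.75 = 403.26
P = 12043.3 / 403.26 = 29.8649


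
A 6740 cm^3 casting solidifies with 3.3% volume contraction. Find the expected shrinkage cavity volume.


Formula: V_shrink = V_casting * shrinkage_pct / 100
V_shrink = 6740 cm^3 * 3.3 / 100 = 222.4200 cm^3

Final answer: 222.4200 cm^3


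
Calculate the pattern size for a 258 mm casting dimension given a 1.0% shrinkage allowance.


Formula: L_pattern = L_casting * (1 + shrinkage_rate/100)
Shrinkage factor = 1 + 1.0/100 = 1.01
L_pattern = 258 mm * 1.01 = 260.5800 mm


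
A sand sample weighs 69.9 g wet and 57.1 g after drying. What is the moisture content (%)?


Formula: MC = (W_wet - W_dry) / W_wet * 100
Water mass = 69.9 - 57.1 = 12.8 g
MC = 12.8 / 69.9 * 100 = 18.3119%

Answer: 18.3119%


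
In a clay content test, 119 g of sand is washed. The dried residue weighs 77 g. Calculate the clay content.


Formula: Clay% = (W_total - W_washed) / W_total * 100
Clay mass = 119 - 77 = 42 g
Clay% = 42 / 119 * 100 = 35.2941%


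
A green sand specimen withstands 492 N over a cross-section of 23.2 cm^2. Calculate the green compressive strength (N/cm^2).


Formula: Compressive Strength = Force / Area
Strength = 492 N / 23.2 cm^2 = 21.2069 N/cm^2

21.2069 N/cm^2


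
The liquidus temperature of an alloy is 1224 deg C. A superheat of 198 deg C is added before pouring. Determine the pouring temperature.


Formula: T_pour = T_melt + Superheat
T_pour = 1224 + 198 = 1422 deg C

Final answer: 1422 deg C


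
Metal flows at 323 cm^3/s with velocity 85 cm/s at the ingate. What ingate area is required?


Formula: A_ingate = Q / v  (continuity equation)
A = 323 cm^3/s / 85 cm/s = 3.8000 cm^2

Answer: 3.8000 cm^2


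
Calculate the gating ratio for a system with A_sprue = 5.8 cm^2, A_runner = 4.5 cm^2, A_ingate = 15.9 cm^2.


Sprue:Runner:Ingate = 1 : 4.5/5.8 : 15.9/5.8 = 1:0.78:2.74

Final answer: 1:0.78:2.74


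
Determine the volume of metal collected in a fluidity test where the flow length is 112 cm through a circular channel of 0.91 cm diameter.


Formula: V = pi * (d/2)^2 * L  (cylinder volume)
Radius = 0.91/2 = 0.455 cm
V = pi * 0.455^2 * 112 = 72.8435 cm^3


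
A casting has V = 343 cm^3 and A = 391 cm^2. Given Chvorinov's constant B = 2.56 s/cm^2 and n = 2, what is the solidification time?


Formula: t_s = B * (V/A)^n  (Chvorinov's rule, n=2)
Modulus M = V/A = 343/391 = 0.877238 cm
M^2 = 0.877238^2 = 0.769547 cm^2
t_s = 2.56 * 0.769547 = 1.9700 s


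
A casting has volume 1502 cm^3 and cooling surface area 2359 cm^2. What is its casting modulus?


Formula: Casting Modulus M = V / A
M = 1502 cm^3 / 2359 cm^2 = 0.6367 cm

0.6367 cm


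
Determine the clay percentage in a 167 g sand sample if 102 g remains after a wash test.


Formula: Clay% = (W_total - W_washed) / W_total * 100
Clay mass = 167 - 102 = 65 g
Clay% = 65 / 167 * 100 = 38.9222%

Final answer: 38.9222%


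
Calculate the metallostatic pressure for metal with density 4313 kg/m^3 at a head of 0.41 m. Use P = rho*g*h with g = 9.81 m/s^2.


Formula: P = rho * g * h
rho * g = 4313 * 9.81 = 42310.53 N/m^3
P = 42310.53 * 0.41 = 17347.3173 Pa


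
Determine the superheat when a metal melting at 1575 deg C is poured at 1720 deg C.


Formula: Superheat = T_pour - T_melt
Superheat = 1720 - 1575 = 145 deg C

Final answer: 145 deg C


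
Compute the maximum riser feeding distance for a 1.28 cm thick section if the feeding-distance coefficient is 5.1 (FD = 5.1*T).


Formula: FD = 5.1 * T  (riser feeding-distance rule)
FD = 5.1 * 1.28 cm = 6.5280 cm

Answer: 6.5280 cm


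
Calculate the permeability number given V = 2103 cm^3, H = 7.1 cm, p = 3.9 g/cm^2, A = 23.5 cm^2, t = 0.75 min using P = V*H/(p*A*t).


Formula: Permeability Number P = (V * H) / (p * A * t)
Numerator: V * H = 2103 * 7.1 = 14931.3
Denominator: p * A * t = 3.9 * 23.5 * 0.75 = 68.7375
P = 14931.3 / 68.7375 = 217.2220

217.2220


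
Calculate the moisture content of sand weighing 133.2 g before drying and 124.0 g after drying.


Formula: MC = (W_wet - W_dry) / W_wet * 100
Water mass = 133.2 - 124.0 = 9.2 g
MC = 9.2 / 133.2 * 100 = 6.9069%

Answer: 6.9069%


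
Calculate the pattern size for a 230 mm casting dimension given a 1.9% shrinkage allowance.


Formula: L_pattern = L_casting * (1 + shrinkage_rate/100)
Shrinkage factor = 1 + 1.9/100 = 1.019
L_pattern = 230 mm * 1.019 = 234.3700 mm


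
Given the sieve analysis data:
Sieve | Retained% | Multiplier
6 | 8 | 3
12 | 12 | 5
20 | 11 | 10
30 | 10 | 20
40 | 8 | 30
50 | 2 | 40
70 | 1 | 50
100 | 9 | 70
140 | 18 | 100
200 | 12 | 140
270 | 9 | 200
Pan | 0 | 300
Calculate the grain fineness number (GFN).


Formula: GFN = sum(pct * multiplier) / sum(pct)
sum(pct * multiplier) = 6674
sum(pct) = 100
GFN = 6674 / 100 = 66.74

Final answer: 66.74


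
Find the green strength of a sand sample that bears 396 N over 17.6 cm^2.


Formula: Compressive Strength = Force / Area
Strength = 396 N / 17.6 cm^2 = 22.5000 N/cm^2

22.5000 N/cm^2


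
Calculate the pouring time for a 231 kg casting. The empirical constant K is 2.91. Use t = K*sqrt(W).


Formula: t = K * sqrt(W)
sqrt(W) = sqrt(231) = 15.19868
t = 2.91 * 15.19868 = 44.2282 s


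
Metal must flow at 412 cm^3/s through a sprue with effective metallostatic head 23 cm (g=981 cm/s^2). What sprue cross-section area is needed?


Formula: v = sqrt(2*g*h), A = Q/v
Velocity: v = sqrt(2 * 981 * 23) = sqrt(45126) = 212.4288 cm/s
Sprue area: A = Q / v = 412 / 212.4288 = 1.9395 cm^2


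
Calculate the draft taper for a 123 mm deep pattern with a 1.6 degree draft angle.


Formula: taper = depth * tan(draft_angle)
tan(1.6 deg) = 0.0279325
taper = 123 mm * 0.0279325 = 3.4357 mm

3.4357 mm


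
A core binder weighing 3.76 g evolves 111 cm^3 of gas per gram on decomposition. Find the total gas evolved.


Formula: V_gas = W_binder * gas_evolution_rate
V = 3.76 g * 111 cm^3/g = 417.3600 cm^3

417.3600 cm^3


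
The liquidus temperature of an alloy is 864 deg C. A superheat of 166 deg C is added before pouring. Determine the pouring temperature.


Formula: T_pour = T_melt + Superheat
T_pour = 864 + 166 = 1030 deg C


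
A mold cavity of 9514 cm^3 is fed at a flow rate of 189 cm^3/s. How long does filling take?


Formula: t_fill = V_mold / Q_flow
t = 9514 cm^3 / 189 cm^3/s = 50.3386 s

50.3386 s


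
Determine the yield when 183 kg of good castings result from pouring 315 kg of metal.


Formula: Casting Yield = (W_good / W_total) * 100
Yield = (183 kg / 315 kg) * 100 = 58.0952%


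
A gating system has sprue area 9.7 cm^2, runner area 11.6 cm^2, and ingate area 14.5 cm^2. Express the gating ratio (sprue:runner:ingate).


Sprue:Runner:Ingate = 1 : 11.6/9.7 : 14.5/9.7 = 1:1.20:1.49


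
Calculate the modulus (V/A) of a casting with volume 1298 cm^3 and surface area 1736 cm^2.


Formula: Casting Modulus M = V / A
M = 1298 cm^3 / 1736 cm^2 = 0.7477 cm

Answer: 0.7477 cm


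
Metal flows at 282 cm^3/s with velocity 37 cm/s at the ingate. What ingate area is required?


Formula: A_ingate = Q / v  (continuity equation)
A = 282 cm^3/s / 37 cm/s = 7.6216 cm^2


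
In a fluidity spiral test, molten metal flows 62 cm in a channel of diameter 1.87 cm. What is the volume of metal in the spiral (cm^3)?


Formula: V = pi * (d/2)^2 * L  (cylinder volume)
Radius = 1.87/2 = 0.935 cm
V = pi * 0.935^2 * 62 = 170.2804 cm^3


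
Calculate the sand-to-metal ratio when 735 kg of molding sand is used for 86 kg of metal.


Formula: Sand-to-Metal Ratio = W_sand / W_metal
Ratio = 735 kg / 86 kg = 8.5465


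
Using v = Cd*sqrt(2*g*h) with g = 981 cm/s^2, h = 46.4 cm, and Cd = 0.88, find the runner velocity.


Formula: v = Cd * sqrt(2 * g * h)  (Torricelli with discharge coefficient)
2*g*h = 2 * 981 * 46.4 = 91036.8 cm^2/s^2
sqrt(91036.8) = 301.72305 cm/s
v = 0.88 * 301.72305 = 265.5163 cm/s


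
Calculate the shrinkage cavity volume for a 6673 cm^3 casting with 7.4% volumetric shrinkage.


Formula: V_shrink = V_casting * shrinkage_pct / 100
V_shrink = 6673 cm^3 * 7.4 / 100 = 493.8020 cm^3

Final answer: 493.8020 cm^3


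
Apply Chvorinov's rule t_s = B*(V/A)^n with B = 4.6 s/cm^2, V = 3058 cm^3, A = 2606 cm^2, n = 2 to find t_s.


Formula: t_s = B * (V/A)^n  (Chvorinov's rule, n=2)
Modulus M = V/A = 3058/2606 = 1.173446 cm
M^2 = 1.173446^2 = 1.376976 cm^2
t_s = 4.6 * 1.376976 = 6.3341 s


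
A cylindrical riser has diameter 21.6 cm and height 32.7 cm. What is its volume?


Formula: V = pi * (D/2)^2 * H  (cylinder volume)
Radius = D/2 = 21.6/2 = 10.8 cm
V = pi * 10.8^2 * 32.7 = 11982.4365 cm^3

Final answer: 11982.4365 cm^3


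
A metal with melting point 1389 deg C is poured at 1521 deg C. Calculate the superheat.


Formula: Superheat = T_pour - T_melt
Superheat = 1521 - 1389 = 132 deg C

132 deg C


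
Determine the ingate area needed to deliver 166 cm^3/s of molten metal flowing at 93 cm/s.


Formula: A_ingate = Q / v  (continuity equation)
A = 166 cm^3/s / 93 cm/s = 1.7849 cm^2

1.7849 cm^2


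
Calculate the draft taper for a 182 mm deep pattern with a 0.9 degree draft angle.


Formula: taper = depth * tan(draft_angle)
tan(0.9 deg) = 0.0157093
taper = 182 mm * 0.0157093 = 2.8591 mm

Answer: 2.8591 mm


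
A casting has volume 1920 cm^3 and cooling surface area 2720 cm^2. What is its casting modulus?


Formula: Casting Modulus M = V / A
M = 1920 cm^3 / 2720 cm^2 = 0.7059 cm

Answer: 0.7059 cm


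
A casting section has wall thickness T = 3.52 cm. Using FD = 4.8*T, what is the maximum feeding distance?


Formula: FD = 4.8 * T  (riser feeding-distance rule)
FD = 4.8 * 3.52 cm = 16.8960 cm

Final answer: 16.8960 cm


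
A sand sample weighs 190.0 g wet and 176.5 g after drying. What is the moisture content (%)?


Formula: MC = (W_wet - W_dry) / W_wet * 100
Water mass = 190.0 - 176.5 = 13.5 g
MC = 13.5 / 190.0 * 100 = 7.1053%

Answer: 7.1053%


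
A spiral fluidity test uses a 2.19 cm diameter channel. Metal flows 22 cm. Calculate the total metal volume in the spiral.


Formula: V = pi * (d/2)^2 * L  (cylinder volume)
Radius = 2.19/2 = 1.095 cm
V = pi * 1.095^2 * 22 = 82.8707 cm^3


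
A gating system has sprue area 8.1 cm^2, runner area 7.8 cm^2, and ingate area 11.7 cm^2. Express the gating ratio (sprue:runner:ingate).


Sprue:Runner:Ingate = 1 : 7.8/8.1 : 11.7/8.1 = 1:0.96:1.44

1:0.96:1.44


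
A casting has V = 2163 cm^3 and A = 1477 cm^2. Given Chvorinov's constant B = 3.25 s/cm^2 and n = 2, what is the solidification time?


Formula: t_s = B * (V/A)^n  (Chvorinov's rule, n=2)
Modulus M = V/A = 2163/1477 = 1.464455 cm
M^2 = 1.464455^2 = 2.144628 cm^2
t_s = 3.25 * 2.144628 = 6.9700 s


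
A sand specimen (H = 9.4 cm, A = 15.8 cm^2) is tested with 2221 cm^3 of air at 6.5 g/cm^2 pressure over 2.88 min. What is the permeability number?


Formula: Permeability Number P = (V * H) / (p * A * t)
Numerator: V * H = 2221 * 9.4 = 20877.4
Denominator: p * A * t = 6.5 * 15.8 * 2.88 = 295.776
P = 20877.4 / 295.776 = 70.5852

Final answer: 70.5852


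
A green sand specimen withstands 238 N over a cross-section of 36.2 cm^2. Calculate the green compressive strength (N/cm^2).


Formula: Compressive Strength = Force / Area
Strength = 238 N / 36.2 cm^2 = 6.5746 N/cm^2

Final answer: 6.5746 N/cm^2


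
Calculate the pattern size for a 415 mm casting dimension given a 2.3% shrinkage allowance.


Formula: L_pattern = L_casting * (1 + shrinkage_rate/100)
Shrinkage factor = 1 + 2.3/100 = 1.023
L_pattern = 415 mm * 1.023 = 424.5450 mm

Answer: 424.5450 mm


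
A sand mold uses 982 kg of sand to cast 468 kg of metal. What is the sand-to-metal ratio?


Formula: Sand-to-Metal Ratio = W_sand / W_metal
Ratio = 982 kg / 468 kg = 2.0983


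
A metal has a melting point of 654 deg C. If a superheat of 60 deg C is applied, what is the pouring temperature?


Formula: T_pour = T_melt + Superheat
T_pour = 654 + 60 = 714 deg C

Answer: 714 deg C


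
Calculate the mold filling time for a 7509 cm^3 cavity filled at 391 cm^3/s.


Formula: t_fill = V_mold / Q_flow
t = 7509 cm^3 / 391 cm^3/s = 19.2046 s

Final answer: 19.2046 s


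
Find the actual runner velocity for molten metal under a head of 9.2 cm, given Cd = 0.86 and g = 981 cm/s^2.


Formula: v = Cd * sqrt(2 * g * h)  (Torricelli with discharge coefficient)
2*g*h = 2 * 981 * 9.2 = 18050.4 cm^2/s^2
sqrt(18050.4) = 134.35178 cm/s
v = 0.86 * 134.35178 = 115.5425 cm/s

Final answer: 115.5425 cm/s


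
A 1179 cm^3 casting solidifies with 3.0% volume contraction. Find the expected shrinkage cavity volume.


Formula: V_shrink = V_casting * shrinkage_pct / 100
V_shrink = 1179 cm^3 * 3.0 / 100 = 35.3700 cm^3

Answer: 35.3700 cm^3


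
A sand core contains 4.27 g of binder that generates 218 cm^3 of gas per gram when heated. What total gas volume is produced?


Formula: V_gas = W_binder * gas_evolution_rate
V = 4.27 g * 218 cm^3/g = 930.8600 cm^3

930.8600 cm^3


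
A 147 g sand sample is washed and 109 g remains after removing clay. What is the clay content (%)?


Formula: Clay% = (W_total - W_washed) / W_total * 100
Clay mass = 147 - 109 = 38 g
Clay% = 38 / 147 * 100 = 25.8503%

Final answer: 25.8503%


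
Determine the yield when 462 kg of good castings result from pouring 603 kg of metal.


Formula: Casting Yield = (W_good / W_total) * 100
Yield = (462 kg / 603 kg) * 100 = 76.6169%

Final answer: 76.6169%


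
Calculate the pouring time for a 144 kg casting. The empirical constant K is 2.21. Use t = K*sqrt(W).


Formula: t = K * sqrt(W)
sqrt(W) = sqrt(144) = 12.00000
t = 2.21 * 12.00000 = 26.5200 s

Final answer: 26.5200 s


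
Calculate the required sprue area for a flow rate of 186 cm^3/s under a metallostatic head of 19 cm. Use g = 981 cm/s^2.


Formula: v = sqrt(2*g*h), A = Q/v
Velocity: v = sqrt(2 * 981 * 19) = sqrt(37278) = 193.0751 cm/s
Sprue area: A = Q / v = 186 / 193.0751 = 0.9634 cm^2

Final answer: 0.9634 cm^2


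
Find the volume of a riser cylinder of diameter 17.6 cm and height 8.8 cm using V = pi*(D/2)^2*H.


Formula: V = pi * (D/2)^2 * H  (cylinder volume)
Radius = D/2 = 17.6/2 = 8.8 cm
V = pi * 8.8^2 * 8.8 = 2140.9074 cm^3


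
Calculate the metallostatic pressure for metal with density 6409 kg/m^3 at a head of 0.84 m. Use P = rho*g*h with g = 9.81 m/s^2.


Formula: P = rho * g * h
rho * g = 6409 * 9.81 = 62872.29 N/m^3
P = 62872.29 * 0.84 = 52812.7236 Pa


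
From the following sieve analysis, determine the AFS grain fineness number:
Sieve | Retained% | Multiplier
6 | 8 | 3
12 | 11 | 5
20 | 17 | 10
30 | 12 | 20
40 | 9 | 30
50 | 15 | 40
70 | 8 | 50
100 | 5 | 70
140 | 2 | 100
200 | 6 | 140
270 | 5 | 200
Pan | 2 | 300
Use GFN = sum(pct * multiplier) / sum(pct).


Formula: GFN = sum(pct * multiplier) / sum(pct)
sum(pct * multiplier) = 4749
sum(pct) = 100
GFN = 4749 / 100 = 47.49

Answer: 47.49


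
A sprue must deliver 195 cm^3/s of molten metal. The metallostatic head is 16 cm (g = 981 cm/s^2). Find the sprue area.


Formula: v = sqrt(2*g*h), A = Q/v
Velocity: v = sqrt(2 * 981 * 16) = sqrt(31392) = 177.1779 cm/s
Sprue area: A = Q / v = 195 / 177.1779 = 1.1006 cm^2

Answer: 1.1006 cm^2


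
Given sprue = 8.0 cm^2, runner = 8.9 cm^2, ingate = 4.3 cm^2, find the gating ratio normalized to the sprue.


Sprue:Runner:Ingate = 1 : 8.9/8.0 : 4.3/8.0 = 1:1.11:0.54

Final answer: 1:1.11:0.54


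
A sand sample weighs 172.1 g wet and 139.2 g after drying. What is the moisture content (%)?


Formula: MC = (W_wet - W_dry) / W_wet * 100
Water mass = 172.1 - 139.2 = 32.9 g
MC = 32.9 / 172.1 * 100 = 19.1168%

Final answer: 19.1168%


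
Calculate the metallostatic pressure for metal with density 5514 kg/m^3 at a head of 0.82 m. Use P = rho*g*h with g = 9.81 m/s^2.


Formula: P = rho * g * h
rho * g = 5514 * 9.81 = 54092.34 N/m^3
P = 54092.34 * 0.82 = 44355.7188 Pa


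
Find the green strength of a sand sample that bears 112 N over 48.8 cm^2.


Formula: Compressive Strength = Force / Area
Strength = 112 N / 48.8 cm^2 = 2.2951 N/cm^2

2.2951 N/cm^2


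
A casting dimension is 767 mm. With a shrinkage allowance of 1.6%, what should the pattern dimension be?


Formula: L_pattern = L_casting * (1 + shrinkage_rate/100)
Shrinkage factor = 1 + 1.6/100 = 1.016
L_pattern = 767 mm * 1.016 = 779.2720 mm

Answer: 779.2720 mm


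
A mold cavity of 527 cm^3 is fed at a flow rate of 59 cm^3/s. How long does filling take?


Formula: t_fill = V_mold / Q_flow
t = 527 cm^3 / 59 cm^3/s = 8.9322 s

Final answer: 8.9322 s


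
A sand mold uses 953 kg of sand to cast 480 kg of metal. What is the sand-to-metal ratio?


Formula: Sand-to-Metal Ratio = W_sand / W_metal
Ratio = 953 kg / 480 kg = 1.9854

Answer: 1.9854


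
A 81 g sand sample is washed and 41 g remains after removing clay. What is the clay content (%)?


Formula: Clay% = (W_total - W_washed) / W_total * 100
Clay mass = 81 - 41 = 40 g
Clay% = 40 / 81 * 100 = 49.3827%

49.3827%


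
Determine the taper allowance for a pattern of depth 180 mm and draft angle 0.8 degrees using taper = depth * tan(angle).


Formula: taper = depth * tan(draft_angle)
tan(0.8 deg) = 0.0139635
taper = 180 mm * 0.0139635 = 2.5134 mm

Final answer: 2.5134 mm


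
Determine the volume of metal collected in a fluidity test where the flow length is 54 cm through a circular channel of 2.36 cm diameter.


Formula: V = pi * (d/2)^2 * L  (cylinder volume)
Radius = 2.36/2 = 1.18 cm
V = pi * 1.18^2 * 54 = 236.2151 cm^3


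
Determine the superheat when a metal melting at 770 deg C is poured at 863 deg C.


Formula: Superheat = T_pour - T_melt
Superheat = 863 - 770 = 93 deg C

Answer: 93 deg C


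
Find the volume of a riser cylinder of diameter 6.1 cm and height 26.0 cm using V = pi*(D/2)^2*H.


Formula: V = pi * (D/2)^2 * H  (cylinder volume)
Radius = D/2 = 6.1/2 = 3.05 cm
V = pi * 3.05^2 * 26.0 = 759.8413 cm^3


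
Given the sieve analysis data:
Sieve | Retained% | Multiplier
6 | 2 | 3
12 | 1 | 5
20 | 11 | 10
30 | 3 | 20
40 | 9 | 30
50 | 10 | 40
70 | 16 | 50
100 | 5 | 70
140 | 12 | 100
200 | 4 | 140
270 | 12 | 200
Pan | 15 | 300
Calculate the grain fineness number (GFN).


Formula: GFN = sum(pct * multiplier) / sum(pct)
sum(pct * multiplier) = 10661
sum(pct) = 100
GFN = 10661 / 100 = 106.61

Final answer: 106.61


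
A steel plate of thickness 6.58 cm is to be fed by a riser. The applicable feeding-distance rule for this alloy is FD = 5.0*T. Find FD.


Formula: FD = 5.0 * T  (riser feeding-distance rule)
FD = 5.0 * 6.58 cm = 32.9000 cm

Final answer: 32.9000 cm


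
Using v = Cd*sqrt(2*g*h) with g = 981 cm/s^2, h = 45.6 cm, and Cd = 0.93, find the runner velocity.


Formula: v = Cd * sqrt(2 * g * h)  (Torricelli with discharge coefficient)
2*g*h = 2 * 981 * 45.6 = 89467.2 cm^2/s^2
sqrt(89467.2) = 299.11068 cm/s
v = 0.93 * 299.11068 = 278.1729 cm/s

Answer: 278.1729 cm/s


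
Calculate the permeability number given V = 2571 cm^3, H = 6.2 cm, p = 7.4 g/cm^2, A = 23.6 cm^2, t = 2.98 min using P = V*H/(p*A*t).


Formula: Permeability Number P = (V * H) / (p * A * t)
Numerator: V * H = 2571 * 6.2 = 15940.2
Denominator: p * A * t = 7.4 * 23.6 * 2.98 = 520.4272
P = 15940.2 / 520.4272 = 30.6291


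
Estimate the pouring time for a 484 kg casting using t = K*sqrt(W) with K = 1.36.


Formula: t = K * sqrt(W)
sqrt(W) = sqrt(484) = 22.00000
t = 1.36 * 22.00000 = 29.9200 s


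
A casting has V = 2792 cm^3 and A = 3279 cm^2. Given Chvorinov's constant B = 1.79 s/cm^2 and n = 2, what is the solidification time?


Formula: t_s = B * (V/A)^n  (Chvorinov's rule, n=2)
Modulus M = V/A = 2792/3279 = 0.851479 cm
M^2 = 0.851479^2 = 0.725016 cm^2
t_s = 1.79 * 0.725016 = 1.2978 s

Final answer: 1.2978 s


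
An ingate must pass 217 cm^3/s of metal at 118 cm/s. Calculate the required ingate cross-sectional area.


Formula: A_ingate = Q / v  (continuity equation)
A = 217 cm^3/s / 118 cm/s = 1.8390 cm^2


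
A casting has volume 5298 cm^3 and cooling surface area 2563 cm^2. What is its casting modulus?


Formula: Casting Modulus M = V / A
M = 5298 cm^3 / 2563 cm^2 = 2.0671 cm

Final answer: 2.0671 cm


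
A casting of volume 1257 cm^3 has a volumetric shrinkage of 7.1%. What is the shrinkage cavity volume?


Formula: V_shrink = V_casting * shrinkage_pct / 100
V_shrink = 1257 cm^3 * 7.1 / 100 = 89.2470 cm^3

Answer: 89.2470 cm^3


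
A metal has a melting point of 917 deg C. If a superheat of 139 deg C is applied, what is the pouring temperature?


Formula: T_pour = T_melt + Superheat
T_pour = 917 + 139 = 1056 deg C

Final answer: 1056 deg C


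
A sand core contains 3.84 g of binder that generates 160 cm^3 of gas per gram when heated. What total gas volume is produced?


Formula: V_gas = W_binder * gas_evolution_rate
V = 3.84 g * 160 cm^3/g = 614.4000 cm^3

Final answer: 614.4000 cm^3


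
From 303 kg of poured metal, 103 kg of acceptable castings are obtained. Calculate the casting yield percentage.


Formula: Casting Yield = (W_good / W_total) * 100
Yield = (103 kg / 303 kg) * 100 = 33.9934%


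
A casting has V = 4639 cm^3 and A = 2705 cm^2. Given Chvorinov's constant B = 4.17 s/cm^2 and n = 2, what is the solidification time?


Formula: t_s = B * (V/A)^n  (Chvorinov's rule, n=2)
Modulus M = V/A = 4639/2705 = 1.714972 cm
M^2 = 1.714972^2 = 2.941129 cm^2
t_s = 4.17 * 2.941129 = 12.2645 s

12.2645 s


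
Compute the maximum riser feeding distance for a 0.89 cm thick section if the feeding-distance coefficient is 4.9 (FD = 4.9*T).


Formula: FD = 4.9 * T  (riser feeding-distance rule)
FD = 4.9 * 0.89 cm = 4.3610 cm


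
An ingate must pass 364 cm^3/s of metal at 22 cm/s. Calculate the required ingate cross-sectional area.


Formula: A_ingate = Q / v  (continuity equation)
A = 364 cm^3/s / 22 cm/s = 16.5455 cm^2

Final answer: 16.5455 cm^2


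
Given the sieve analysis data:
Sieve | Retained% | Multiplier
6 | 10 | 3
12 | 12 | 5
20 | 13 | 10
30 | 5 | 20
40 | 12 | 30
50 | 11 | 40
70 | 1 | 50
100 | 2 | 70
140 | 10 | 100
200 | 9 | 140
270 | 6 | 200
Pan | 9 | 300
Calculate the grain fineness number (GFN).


Formula: GFN = sum(pct * multiplier) / sum(pct)
sum(pct * multiplier) = 7470
sum(pct) = 100
GFN = 7470 / 100 = 74.70

74.70


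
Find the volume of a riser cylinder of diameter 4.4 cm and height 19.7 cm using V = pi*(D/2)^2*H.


Formula: V = pi * (D/2)^2 * H  (cylinder volume)
Radius = D/2 = 4.4/2 = 2.2 cm
V = pi * 2.2^2 * 19.7 = 299.5446 cm^3

Final answer: 299.5446 cm^3


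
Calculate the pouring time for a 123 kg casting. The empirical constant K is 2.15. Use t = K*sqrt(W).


Formula: t = K * sqrt(W)
sqrt(W) = sqrt(123) = 11.09054
t = 2.15 * 11.09054 = 23.8447 s


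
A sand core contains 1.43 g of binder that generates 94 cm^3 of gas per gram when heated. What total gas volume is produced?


Formula: V_gas = W_binder * gas_evolution_rate
V = 1.43 g * 94 cm^3/g = 134.4200 cm^3

134.4200 cm^3


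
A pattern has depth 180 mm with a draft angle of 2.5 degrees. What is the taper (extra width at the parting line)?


Formula: taper = depth * tan(draft_angle)
tan(2.5 deg) = 0.0436609
taper = 180 mm * 0.0436609 = 7.8590 mm

Answer: 7.8590 mm


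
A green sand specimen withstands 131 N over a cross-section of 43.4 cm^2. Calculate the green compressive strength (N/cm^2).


Formula: Compressive Strength = Force / Area
Strength = 131 N / 43.4 cm^2 = 3.0184 N/cm^2

Answer: 3.0184 N/cm^2


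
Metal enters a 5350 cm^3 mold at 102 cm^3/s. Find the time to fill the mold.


Formula: t_fill = V_mold / Q_flow
t = 5350 cm^3 / 102 cm^3/s = 52.4510 s

52.4510 s


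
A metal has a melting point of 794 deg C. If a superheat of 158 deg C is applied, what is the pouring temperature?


Formula: T_pour = T_melt + Superheat
T_pour = 794 + 158 = 952 deg C


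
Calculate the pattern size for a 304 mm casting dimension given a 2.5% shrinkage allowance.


Formula: L_pattern = L_casting * (1 + shrinkage_rate/100)
Shrinkage factor = 1 + 2.5/100 = 1.025
L_pattern = 304 mm * 1.025 = 311.6000 mm

Final answer: 311.6000 mm


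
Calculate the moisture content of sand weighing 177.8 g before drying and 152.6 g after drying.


Formula: MC = (W_wet - W_dry) / W_wet * 100
Water mass = 177.8 - 152.6 = 25.2 g
MC = 25.2 / 177.8 * 100 = 14.1732%

Final answer: 14.1732%


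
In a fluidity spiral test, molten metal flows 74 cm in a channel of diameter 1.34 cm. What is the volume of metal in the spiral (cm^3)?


Formula: V = pi * (d/2)^2 * L  (cylinder volume)
Radius = 1.34/2 = 0.67 cm
V = pi * 0.67^2 * 74 = 104.3593 cm^3

104.3593 cm^3


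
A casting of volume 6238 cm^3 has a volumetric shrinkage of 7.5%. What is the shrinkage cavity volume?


Formula: V_shrink = V_casting * shrinkage_pct / 100
V_shrink = 6238 cm^3 * 7.5 / 100 = 467.8500 cm^3

Final answer: 467.8500 cm^3


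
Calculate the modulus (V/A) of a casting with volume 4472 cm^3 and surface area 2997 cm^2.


Formula: Casting Modulus M = V / A
M = 4472 cm^3 / 2997 cm^2 = 1.4922 cm

1.4922 cm


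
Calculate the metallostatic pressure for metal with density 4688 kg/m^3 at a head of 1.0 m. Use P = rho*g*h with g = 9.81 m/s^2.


Formula: P = rho * g * h
rho * g = 4688 * 9.81 = 45989.28 N/m^3
P = 45989.28 * 1.0 = 45989.2800 Pa

Answer: 45989.2800 Pa


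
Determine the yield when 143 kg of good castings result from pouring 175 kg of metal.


Formula: Casting Yield = (W_good / W_total) * 100
Yield = (143 kg / 175 kg) * 100 = 81.7143%

81.7143%


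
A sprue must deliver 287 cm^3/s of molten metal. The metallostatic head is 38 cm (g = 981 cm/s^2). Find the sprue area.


Formula: v = sqrt(2*g*h), A = Q/v
Velocity: v = sqrt(2 * 981 * 38) = sqrt(74556) = 273.0494 cm/s
Sprue area: A = Q / v = 287 / 273.0494 = 1.0511 cm^2

Final answer: 1.0511 cm^2


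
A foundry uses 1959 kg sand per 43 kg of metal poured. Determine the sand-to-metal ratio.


Formula: Sand-to-Metal Ratio = W_sand / W_metal
Ratio = 1959 kg / 43 kg = 45.5581


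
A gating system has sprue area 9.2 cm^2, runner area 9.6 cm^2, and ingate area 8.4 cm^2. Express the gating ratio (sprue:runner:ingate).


Sprue:Runner:Ingate = 1 : 9.6/9.2 : 8.4/9.2 = 1:1.04:0.91


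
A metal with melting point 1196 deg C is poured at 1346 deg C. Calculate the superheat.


Formula: Superheat = T_pour - T_melt
Superheat = 1346 - 1196 = 150 deg C

Final answer: 150 deg C


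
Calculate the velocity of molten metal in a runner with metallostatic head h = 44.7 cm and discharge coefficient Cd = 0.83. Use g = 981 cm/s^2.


Formula: v = Cd * sqrt(2 * g * h)  (Torricelli with discharge coefficient)
2*g*h = 2 * 981 * 44.7 = 87701.4 cm^2/s^2
sqrt(87701.4) = 296.14422 cm/s
v = 0.83 * 296.14422 = 245.7997 cm/s

245.7997 cm/s


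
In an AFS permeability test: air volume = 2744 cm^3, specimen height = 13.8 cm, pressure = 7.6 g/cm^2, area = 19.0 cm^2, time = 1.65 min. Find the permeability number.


Formula: Permeability Number P = (V * H) / (p * A * t)
Numerator: V * H = 2744 * 13.8 = 37867.2
Denominator: p * A * t = 7.6 * 19.0 * 1.65 = 238.26
P = 37867.2 / 238.26 = 158.9323


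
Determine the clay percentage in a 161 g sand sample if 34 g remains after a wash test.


Formula: Clay% = (W_total - W_washed) / W_total * 100
Clay mass = 161 - 34 = 127 g
Clay% = 127 / 161 * 100 = 78.8820%

Final answer: 78.8820%


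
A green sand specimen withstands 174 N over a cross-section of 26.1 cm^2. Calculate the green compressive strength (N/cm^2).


Formula: Compressive Strength = Force / Area
Strength = 174 N / 26.1 cm^2 = 6.6667 N/cm^2

6.6667 N/cm^2


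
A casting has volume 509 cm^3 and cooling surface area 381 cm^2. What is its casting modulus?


Formula: Casting Modulus M = V / A
M = 509 cm^3 / 381 cm^2 = 1.3360 cm

1.3360 cm


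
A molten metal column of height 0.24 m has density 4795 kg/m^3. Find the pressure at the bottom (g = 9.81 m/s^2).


Formula: P = rho * g * h
rho * g = 4795 * 9.81 = 47038.95 N/m^3
P = 47038.95 * 0.24 = 11289.3480 Pa

11289.3480 Pa


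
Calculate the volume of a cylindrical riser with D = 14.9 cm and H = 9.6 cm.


Formula: V = pi * (D/2)^2 * H  (cylinder volume)
Radius = D/2 = 14.9/2 = 7.45 cm
V = pi * 7.45^2 * 9.6 = 1673.9160 cm^3


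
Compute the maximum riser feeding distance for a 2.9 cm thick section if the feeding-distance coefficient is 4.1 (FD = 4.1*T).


Formula: FD = 4.1 * T  (riser feeding-distance rule)
FD = 4.1 * 2.9 cm = 11.8900 cm

11.8900 cm


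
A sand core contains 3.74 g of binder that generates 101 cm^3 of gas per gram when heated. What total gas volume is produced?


Formula: V_gas = W_binder * gas_evolution_rate
V = 3.74 g * 101 cm^3/g = 377.7400 cm^3

377.7400 cm^3


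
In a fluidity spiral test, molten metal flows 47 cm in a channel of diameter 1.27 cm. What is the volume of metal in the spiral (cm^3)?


Formula: V = pi * (d/2)^2 * L  (cylinder volume)
Radius = 1.27/2 = 0.635 cm
V = pi * 0.635^2 * 47 = 59.5381 cm^3

Answer: 59.5381 cm^3


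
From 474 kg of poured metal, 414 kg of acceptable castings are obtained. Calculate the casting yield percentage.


Formula: Casting Yield = (W_good / W_total) * 100
Yield = (414 kg / 474 kg) * 100 = 87.3418%

Answer: 87.3418%


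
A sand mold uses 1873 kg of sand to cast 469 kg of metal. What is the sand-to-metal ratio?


Formula: Sand-to-Metal Ratio = W_sand / W_metal
Ratio = 1873 kg / 469 kg = 3.9936

Answer: 3.9936


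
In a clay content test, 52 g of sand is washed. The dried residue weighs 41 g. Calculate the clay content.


Formula: Clay% = (W_total - W_washed) / W_total * 100
Clay mass = 52 - 41 = 11 g
Clay% = 11 / 52 * 100 = 21.1538%

21.1538%


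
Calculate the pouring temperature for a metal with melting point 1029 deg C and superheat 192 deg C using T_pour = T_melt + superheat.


Formula: T_pour = T_melt + Superheat
T_pour = 1029 + 192 = 1221 deg C

Answer: 1221 deg C


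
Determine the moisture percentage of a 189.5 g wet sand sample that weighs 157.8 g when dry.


Formula: MC = (W_wet - W_dry) / W_wet * 100
Water mass = 189.5 - 157.8 = 31.7 g
MC = 31.7 / 189.5 * 100 = 16.7282%

Answer: 16.7282%


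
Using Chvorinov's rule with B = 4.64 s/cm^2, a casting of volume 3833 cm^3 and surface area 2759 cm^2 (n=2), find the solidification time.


Formula: t_s = B * (V/A)^n  (Chvorinov's rule, n=2)
Modulus M = V/A = 3833/2759 = 1.389271 cm
M^2 = 1.389271^2 = 1.930074 cm^2
t_s = 4.64 * 1.930074 = 8.9555 s

8.9555 s


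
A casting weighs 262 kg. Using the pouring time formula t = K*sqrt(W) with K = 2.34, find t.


Formula: t = K * sqrt(W)
sqrt(W) = sqrt(262) = 16.18641
t = 2.34 * 16.18641 = 37.8762 s


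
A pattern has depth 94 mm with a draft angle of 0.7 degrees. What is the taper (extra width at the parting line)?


Formula: taper = depth * tan(draft_angle)
tan(0.7 deg) = 0.0122179
taper = 94 mm * 0.0122179 = 1.1485 mm

Final answer: 1.1485 mm


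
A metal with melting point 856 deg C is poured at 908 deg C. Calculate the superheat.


Formula: Superheat = T_pour - T_melt
Superheat = 908 - 856 = 52 deg C


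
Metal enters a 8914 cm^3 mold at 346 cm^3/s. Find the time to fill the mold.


Formula: t_fill = V_mold / Q_flow
t = 8914 cm^3 / 346 cm^3/s = 25.7630 s

25.7630 s


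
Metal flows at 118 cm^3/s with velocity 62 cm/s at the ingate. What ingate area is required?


Formula: A_ingate = Q / v  (continuity equation)
A = 118 cm^3/s / 62 cm/s = 1.9032 cm^2

Answer: 1.9032 cm^2


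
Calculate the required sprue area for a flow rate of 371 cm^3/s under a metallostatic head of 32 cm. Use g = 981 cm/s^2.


Formula: v = sqrt(2*g*h), A = Q/v
Velocity: v = sqrt(2 * 981 * 32) = sqrt(62784) = 250.5674 cm/s
Sprue area: A = Q / v = 371 / 250.5674 = 1.4806 cm^2

Final answer: 1.4806 cm^2


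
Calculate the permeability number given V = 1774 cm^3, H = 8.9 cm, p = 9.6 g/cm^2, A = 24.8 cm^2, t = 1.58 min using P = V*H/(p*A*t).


Formula: Permeability Number P = (V * H) / (p * A * t)
Numerator: V * H = 1774 * 8.9 = 15788.6
Denominator: p * A * t = 9.6 * 24.8 * 1.58 = 376.1664
P = 15788.6 / 376.1664 = 41.9724

Answer: 41.9724
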